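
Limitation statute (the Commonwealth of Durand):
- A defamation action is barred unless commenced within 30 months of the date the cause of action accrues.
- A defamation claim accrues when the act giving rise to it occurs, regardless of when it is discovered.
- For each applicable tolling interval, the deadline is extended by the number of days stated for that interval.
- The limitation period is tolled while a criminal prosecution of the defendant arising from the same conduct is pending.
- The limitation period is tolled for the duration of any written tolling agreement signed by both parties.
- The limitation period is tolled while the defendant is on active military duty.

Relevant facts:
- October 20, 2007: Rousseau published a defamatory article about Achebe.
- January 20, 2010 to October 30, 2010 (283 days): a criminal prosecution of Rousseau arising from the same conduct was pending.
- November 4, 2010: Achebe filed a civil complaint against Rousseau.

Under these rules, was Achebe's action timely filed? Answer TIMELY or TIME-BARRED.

TIMELY

The limitation period began to run on October 20, 2007.
The untolled deadline — 30 months after October 20, 2007 — is April 20, 2010.
The pending criminal prosecution from January 20, 2010 to October 30, 2010 tolled the period for 283 days, extending the deadline to January 28, 2011.
Achebe filed on November 4, 2010, before the January 28, 2011 deadline, so the action is timely.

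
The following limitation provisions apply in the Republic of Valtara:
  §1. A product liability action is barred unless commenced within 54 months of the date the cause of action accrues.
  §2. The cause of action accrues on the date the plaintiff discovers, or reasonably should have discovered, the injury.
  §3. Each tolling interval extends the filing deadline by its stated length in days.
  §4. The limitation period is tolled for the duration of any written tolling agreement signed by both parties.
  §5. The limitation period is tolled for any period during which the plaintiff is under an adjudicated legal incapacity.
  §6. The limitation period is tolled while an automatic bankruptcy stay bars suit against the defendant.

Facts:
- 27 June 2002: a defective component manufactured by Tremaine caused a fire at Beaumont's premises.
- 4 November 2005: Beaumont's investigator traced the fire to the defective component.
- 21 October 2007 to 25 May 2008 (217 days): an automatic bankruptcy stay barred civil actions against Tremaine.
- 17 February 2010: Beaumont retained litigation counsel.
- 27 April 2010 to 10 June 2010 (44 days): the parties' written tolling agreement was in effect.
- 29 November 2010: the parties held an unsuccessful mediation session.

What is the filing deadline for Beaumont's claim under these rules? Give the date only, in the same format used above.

20 January 2011

Under the discovery rule, the claim accrued on 4 November 2005, when Beaumont discovered the injury — not on the 27 June 2002 date of the underlying act.
The untolled deadline — 54 months after 4 November 2005 — is 4 May 2010.
The automatic bankruptcy stay from 21 October 2007 to 25 May 2008 tolled the period for 217 days, extending the deadline to 7 December 2010.
Because the written tolling agreement ran from 27 April 2010 to 10 June 2010, the deadline is extended by 44 days to 20 January 2011.
None of the other events listed affects the running of the period under the stated rules.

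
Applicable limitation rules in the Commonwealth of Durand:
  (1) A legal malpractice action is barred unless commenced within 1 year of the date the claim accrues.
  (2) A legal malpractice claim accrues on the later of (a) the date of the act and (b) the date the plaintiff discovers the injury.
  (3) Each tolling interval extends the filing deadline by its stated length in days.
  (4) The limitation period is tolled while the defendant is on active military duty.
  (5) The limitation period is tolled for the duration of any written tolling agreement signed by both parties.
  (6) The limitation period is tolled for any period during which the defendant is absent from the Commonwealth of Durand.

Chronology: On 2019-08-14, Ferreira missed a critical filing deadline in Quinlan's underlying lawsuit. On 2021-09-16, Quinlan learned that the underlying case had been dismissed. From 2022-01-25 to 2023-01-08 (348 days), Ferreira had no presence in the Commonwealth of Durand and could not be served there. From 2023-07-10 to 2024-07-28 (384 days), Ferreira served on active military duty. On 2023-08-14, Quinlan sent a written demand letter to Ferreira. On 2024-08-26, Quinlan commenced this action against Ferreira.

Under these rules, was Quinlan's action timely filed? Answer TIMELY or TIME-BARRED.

Taking the later of the act (2019-08-14) and discovery (2021-09-16), the claim accrued on 2021-09-16.
1 year from 2021-09-16 is 2022-09-16.
The period was tolled for 348 days by the defendant's absence from the jurisdiction (2022-01-25 to 2023-01-08), pushing the deadline to 2023-08-30.
Because the defendant's active military service ran from 2023-07-10 to 2024-07-28, the deadline is extended by 384 days to 2024-09-17.
Nothing else in the chronology tolls or restarts the period.
The 2024-08-26 filing precedes the 2024-09-17 deadline; the claim is timely.

TIMELY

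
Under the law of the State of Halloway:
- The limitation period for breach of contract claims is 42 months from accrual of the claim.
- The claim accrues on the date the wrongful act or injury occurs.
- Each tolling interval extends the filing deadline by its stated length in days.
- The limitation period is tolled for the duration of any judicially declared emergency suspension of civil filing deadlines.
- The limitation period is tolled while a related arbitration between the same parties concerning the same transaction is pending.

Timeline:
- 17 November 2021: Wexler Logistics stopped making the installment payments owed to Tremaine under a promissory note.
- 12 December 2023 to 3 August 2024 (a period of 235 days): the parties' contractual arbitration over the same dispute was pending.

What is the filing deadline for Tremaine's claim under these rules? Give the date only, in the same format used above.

7 January 2026

The limitation period began to run on 17 November 2021.
The untolled deadline — 42 months after 17 November 2021 — is 17 May 2025.
The pending related arbitration from 12 December 2023 to 3 August 2024 tolled the period for 235 days, extending the deadline to 7 January 2026.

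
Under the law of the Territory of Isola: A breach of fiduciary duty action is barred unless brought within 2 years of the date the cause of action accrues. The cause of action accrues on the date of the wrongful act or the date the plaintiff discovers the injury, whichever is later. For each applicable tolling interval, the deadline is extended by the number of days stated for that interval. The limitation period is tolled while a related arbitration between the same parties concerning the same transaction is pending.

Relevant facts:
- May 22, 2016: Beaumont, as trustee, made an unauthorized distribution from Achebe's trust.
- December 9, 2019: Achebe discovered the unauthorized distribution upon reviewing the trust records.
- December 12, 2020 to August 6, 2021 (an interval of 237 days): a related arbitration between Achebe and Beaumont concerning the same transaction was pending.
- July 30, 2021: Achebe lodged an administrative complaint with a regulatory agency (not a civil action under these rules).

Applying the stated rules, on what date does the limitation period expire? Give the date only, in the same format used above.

August 3, 2022

The claim accrued on December 9, 2019 — the later of the May 22, 2016 act and the December 9, 2019 discovery.
Adding the 2 years base period to December 9, 2019 gives a deadline of December 9, 2021, before any tolling.
The pending related arbitration from December 12, 2020 to August 6, 2021 tolled the period for 237 days, extending the deadline to August 3, 2022.
The other events in the timeline have no effect on the limitation period under the stated rules.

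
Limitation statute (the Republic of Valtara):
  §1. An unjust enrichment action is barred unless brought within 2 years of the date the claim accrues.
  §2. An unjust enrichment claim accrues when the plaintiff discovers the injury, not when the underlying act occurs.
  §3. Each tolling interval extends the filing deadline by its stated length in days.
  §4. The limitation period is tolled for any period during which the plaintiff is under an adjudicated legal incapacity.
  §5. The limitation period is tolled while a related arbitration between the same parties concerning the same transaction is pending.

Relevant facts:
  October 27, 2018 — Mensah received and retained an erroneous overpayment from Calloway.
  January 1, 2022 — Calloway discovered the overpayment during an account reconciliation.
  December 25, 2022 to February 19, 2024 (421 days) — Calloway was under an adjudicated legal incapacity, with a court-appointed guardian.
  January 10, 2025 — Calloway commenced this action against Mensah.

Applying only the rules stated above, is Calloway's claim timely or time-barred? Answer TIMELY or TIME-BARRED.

The claim did not accrue until Calloway discovered the injury on January 1, 2022; the October 27, 2018 act date does not start the clock under the stated rule.
2 years from January 1, 2022 is January 1, 2024.
Because the plaintiff's legal incapacity ran from December 25, 2022 to February 19, 2024, the deadline is extended by 421 days to February 25, 2025.
Filing on January 10, 2025 beat the February 25, 2025 deadline — the action is timely.

TIMELY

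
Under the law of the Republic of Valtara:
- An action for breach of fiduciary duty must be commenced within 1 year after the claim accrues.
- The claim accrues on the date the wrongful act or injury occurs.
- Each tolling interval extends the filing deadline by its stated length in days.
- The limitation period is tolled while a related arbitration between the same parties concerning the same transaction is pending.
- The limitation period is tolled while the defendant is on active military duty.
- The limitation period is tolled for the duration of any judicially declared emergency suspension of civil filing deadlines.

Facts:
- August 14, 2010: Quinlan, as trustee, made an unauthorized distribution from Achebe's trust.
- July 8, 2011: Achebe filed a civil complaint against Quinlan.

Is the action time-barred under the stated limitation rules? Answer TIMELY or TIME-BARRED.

TIMELY

The limitation period began to run on August 14, 2010.
1 year from August 14, 2010 is August 14, 2011.
The July 8, 2011 filing precedes the August 14, 2011 deadline; the claim is timely.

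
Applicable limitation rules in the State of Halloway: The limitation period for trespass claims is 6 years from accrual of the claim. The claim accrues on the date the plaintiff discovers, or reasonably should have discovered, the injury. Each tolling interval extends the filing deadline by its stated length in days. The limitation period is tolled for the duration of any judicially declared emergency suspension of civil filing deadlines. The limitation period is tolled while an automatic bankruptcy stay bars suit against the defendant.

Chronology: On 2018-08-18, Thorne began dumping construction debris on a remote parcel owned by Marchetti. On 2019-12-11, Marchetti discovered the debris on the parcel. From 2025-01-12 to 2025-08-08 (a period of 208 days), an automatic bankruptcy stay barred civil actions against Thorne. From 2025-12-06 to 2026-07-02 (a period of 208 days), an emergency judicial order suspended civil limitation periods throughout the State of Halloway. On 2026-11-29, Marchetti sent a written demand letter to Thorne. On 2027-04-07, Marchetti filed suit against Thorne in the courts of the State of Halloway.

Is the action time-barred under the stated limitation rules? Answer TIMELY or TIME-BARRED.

TIME-BARRED

The claim did not accrue until Marchetti discovered the injury on 2019-12-11; the 2018-08-18 act date does not start the clock under the stated rule.
6 years from 2019-12-11 is 2025-12-11.
The period was tolled for 208 days by the automatic bankruptcy stay (2025-01-12 to 2025-08-08), pushing the deadline to 2026-07-07.
The period was tolled for 208 days by the emergency suspension of filing deadlines (2025-12-06 to 2026-07-02), pushing the deadline to 2027-01-31.
Nothing else in the chronology tolls or restarts the period.
Marchetti filed on 2027-04-07, after the 2027-01-31 deadline, so the action is time-barred.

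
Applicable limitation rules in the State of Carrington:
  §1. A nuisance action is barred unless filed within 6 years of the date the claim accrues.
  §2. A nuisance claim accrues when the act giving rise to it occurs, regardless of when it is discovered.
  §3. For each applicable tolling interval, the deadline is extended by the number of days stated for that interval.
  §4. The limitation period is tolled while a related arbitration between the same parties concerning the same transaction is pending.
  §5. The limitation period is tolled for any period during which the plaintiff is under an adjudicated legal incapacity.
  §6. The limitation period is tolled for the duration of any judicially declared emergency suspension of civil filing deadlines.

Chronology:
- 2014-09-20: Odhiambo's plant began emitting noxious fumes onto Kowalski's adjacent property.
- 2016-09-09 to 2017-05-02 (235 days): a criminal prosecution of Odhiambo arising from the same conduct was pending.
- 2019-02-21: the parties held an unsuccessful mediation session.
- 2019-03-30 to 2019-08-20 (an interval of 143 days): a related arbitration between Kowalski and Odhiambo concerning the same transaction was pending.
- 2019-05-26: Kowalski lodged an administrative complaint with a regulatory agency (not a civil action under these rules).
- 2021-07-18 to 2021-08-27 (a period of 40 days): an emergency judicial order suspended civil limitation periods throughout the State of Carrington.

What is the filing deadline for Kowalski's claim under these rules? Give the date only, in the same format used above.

The claim accrued on 2014-09-20, when the wrongful act occurred.
Adding the 6 years base period to 2014-09-20 gives a deadline of 2020-09-20, before any tolling.
Because the pending related arbitration ran from 2019-03-30 to 2019-08-20, the deadline is extended by 143 days to 2021-02-10.
The emergency suspension of filing deadlines from 2021-07-18 to 2021-08-27 began after the period had already run on 2021-02-10, so it has no tolling effect.
No stated provision tolls the period for a criminal prosecution, so the interval from 2016-09-09 to 2017-05-02 has no effect on the deadline.
The other events in the timeline have no effect on the limitation period under the stated rules.

2021-02-10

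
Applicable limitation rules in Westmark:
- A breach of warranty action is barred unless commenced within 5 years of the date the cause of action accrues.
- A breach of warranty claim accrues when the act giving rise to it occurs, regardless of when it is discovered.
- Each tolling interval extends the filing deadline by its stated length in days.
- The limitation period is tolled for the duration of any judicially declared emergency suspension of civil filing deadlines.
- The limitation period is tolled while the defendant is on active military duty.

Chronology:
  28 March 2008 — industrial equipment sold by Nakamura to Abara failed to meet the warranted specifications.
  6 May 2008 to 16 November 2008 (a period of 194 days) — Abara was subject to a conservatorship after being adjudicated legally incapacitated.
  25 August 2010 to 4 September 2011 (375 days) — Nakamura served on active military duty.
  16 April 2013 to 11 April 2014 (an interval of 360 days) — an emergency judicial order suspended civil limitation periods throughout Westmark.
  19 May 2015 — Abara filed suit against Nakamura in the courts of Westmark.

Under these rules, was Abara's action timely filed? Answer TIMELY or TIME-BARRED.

TIME-BARRED

The limitation period began to run on 28 March 2008.
The untolled deadline — 5 years after 28 March 2008 — is 28 March 2013.
The defendant's active military service from 25 August 2010 to 4 September 2011 tolled the period for 375 days, extending the deadline to 7 April 2014.
The emergency suspension of filing deadlines from 16 April 2013 to 11 April 2014 tolled the period for 360 days, extending the deadline to 2 April 2015.
Although the plaintiff's incapacity ran from 6 May 2008 to 16 November 2008, the stated rules do not make that a tolling event, so it is disregarded.
Abara filed on 19 May 2015, after the 2 April 2015 deadline, so the action is time-barred.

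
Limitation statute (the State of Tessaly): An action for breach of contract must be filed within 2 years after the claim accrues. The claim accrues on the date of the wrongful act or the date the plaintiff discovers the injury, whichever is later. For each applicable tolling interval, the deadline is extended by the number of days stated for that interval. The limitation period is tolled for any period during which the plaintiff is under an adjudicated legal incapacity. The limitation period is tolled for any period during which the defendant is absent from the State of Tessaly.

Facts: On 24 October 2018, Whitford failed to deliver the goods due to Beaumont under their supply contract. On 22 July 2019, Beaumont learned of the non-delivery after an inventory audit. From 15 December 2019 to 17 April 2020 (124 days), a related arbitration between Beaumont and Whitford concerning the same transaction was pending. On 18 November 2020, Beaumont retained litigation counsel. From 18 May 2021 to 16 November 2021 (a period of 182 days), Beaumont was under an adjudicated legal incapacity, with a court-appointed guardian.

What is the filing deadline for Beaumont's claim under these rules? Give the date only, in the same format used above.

Taking the later of the act (24 October 2018) and discovery (22 July 2019), the claim accrued on 22 July 2019.
Adding the 2 years base period to 22 July 2019 gives a deadline of 22 July 2021, before any tolling.
The plaintiff's legal incapacity from 18 May 2021 to 16 November 2021 tolled the period for 182 days, extending the deadline to 20 January 2022.
Although a pending arbitration ran from 15 December 2019 to 17 April 2020, the stated rules do not make that a tolling event, so it is disregarded.
Nothing else in the chronology tolls or restarts the period.

20 January 2022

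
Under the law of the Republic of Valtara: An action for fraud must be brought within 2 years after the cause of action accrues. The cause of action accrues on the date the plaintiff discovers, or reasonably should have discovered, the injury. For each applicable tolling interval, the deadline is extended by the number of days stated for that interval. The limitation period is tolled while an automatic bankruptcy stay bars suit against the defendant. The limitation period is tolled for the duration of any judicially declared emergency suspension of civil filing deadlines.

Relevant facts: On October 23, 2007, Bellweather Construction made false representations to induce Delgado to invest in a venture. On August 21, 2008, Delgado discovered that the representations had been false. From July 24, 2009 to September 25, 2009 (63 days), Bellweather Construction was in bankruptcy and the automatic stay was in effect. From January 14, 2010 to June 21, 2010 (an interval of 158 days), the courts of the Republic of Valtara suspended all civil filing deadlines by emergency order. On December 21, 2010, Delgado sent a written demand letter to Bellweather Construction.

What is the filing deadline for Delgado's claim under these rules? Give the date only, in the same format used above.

March 30, 2011

The claim did not accrue until Delgado discovered the injury on August 21, 2008; the October 23, 2007 act date does not start the clock under the stated rule.
The untolled deadline — 2 years after August 21, 2008 — is August 21, 2010.
The period was tolled for 63 days by the automatic bankruptcy stay (July 24, 2009 to September 25, 2009), pushing the deadline to October 23, 2010.
Because the emergency suspension of filing deadlines ran from January 14, 2010 to June 21, 2010, the deadline is extended by 158 days to March 30, 2011.
The other events in the timeline have no effect on the limitation period under the stated rules.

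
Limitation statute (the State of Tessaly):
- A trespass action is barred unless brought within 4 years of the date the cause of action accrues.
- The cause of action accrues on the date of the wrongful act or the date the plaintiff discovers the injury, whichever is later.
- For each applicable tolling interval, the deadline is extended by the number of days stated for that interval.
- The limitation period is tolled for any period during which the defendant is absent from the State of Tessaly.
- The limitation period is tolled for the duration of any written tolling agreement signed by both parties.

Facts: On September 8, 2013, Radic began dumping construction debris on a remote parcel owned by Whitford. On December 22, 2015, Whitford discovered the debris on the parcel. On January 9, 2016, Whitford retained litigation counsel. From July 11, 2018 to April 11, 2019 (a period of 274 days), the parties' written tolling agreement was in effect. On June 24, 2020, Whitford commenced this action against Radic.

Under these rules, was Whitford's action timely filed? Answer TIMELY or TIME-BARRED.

TIMELY

The claim accrued on December 22, 2015 — the later of the September 8, 2013 act and the December 22, 2015 discovery.
4 years from December 22, 2015 is December 22, 2019.
The period was tolled for 274 days by the written tolling agreement (July 11, 2018 to April 11, 2019), pushing the deadline to September 21, 2020.
None of the other events listed affects the running of the period under the stated rules.
Whitford filed on June 24, 2020, before the September 21, 2020 deadline, so the action is timely.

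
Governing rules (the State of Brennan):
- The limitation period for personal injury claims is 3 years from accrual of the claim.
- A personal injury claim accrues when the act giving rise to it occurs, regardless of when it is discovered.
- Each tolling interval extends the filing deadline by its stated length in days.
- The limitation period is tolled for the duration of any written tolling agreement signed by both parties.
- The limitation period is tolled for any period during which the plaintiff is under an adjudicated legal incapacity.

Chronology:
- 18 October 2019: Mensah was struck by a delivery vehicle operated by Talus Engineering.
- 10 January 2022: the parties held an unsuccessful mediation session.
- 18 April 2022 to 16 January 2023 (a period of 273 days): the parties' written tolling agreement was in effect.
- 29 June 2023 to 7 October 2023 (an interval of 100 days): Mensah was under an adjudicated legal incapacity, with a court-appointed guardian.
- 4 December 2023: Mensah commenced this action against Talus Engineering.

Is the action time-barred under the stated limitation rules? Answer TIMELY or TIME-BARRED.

TIME-BARRED

The limitation period began to run on 18 October 2019.
Adding the 3 years base period to 18 October 2019 gives a deadline of 18 October 2022, before any tolling.
The period was tolled for 273 days by the written tolling agreement (18 April 2022 to 16 January 2023), pushing the deadline to 18 July 2023.
The plaintiff's legal incapacity from 29 June 2023 to 7 October 2023 tolled the period for 100 days, extending the deadline to 26 October 2023.
None of the other events listed affects the running of the period under the stated rules.
Filing on 4 December 2023 missed the 26 October 2023 deadline — the action is time-barred.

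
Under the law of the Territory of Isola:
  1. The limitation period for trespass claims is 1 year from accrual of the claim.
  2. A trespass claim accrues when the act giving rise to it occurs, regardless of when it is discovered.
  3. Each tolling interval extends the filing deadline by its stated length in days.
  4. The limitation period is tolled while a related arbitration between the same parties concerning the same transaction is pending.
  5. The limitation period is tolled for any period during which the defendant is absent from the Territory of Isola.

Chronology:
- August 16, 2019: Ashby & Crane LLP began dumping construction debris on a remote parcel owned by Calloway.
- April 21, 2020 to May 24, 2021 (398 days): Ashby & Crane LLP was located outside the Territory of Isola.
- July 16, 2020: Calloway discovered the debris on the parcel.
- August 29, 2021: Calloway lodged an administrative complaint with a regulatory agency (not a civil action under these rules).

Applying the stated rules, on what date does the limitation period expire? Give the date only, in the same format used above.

The claim accrued on August 16, 2019, when the wrongful act occurred; under the stated occurrence rule the July 16, 2020 discovery does not delay accrual.
The untolled deadline — 1 year after August 16, 2019 — is August 16, 2020.
The defendant's absence from the jurisdiction from April 21, 2020 to May 24, 2021 tolled the period for 398 days, extending the deadline to September 18, 2021.
Nothing else in the chronology tolls or restarts the period.

September 18, 2021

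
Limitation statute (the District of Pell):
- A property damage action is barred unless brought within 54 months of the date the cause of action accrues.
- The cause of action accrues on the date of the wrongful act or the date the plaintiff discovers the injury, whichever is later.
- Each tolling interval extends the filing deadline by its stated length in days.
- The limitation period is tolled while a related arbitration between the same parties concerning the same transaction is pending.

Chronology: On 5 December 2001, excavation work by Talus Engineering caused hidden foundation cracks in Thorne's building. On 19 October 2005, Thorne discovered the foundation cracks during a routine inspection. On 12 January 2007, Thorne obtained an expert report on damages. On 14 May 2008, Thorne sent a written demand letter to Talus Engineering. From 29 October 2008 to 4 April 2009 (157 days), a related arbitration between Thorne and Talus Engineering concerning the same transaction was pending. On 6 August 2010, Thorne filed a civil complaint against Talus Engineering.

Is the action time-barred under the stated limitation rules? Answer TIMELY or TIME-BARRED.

TIMELY

Because discovery on 19 October 2005 post-dates the 5 December 2001 act, accrual under the later-of rule falls on 19 October 2005.
Adding the 54 months base period to 19 October 2005 gives a deadline of 19 April 2010, before any tolling.
Because the pending related arbitration ran from 29 October 2008 to 4 April 2009, the deadline is extended by 157 days to 23 September 2010.
The other events in the timeline have no effect on the limitation period under the stated rules.
The 6 August 2010 filing precedes the 23 September 2010 deadline; the claim is timely.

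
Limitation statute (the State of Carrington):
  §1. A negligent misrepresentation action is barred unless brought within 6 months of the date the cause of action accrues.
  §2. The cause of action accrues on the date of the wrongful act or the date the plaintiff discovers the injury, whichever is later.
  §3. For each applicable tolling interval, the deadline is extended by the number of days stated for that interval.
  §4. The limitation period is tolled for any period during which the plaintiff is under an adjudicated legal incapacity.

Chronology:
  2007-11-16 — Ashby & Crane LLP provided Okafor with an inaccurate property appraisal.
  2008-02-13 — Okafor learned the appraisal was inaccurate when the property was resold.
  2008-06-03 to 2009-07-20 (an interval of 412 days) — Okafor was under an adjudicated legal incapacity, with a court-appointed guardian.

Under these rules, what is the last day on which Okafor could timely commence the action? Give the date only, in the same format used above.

The claim accrued on 2008-02-13 — the later of the 2007-11-16 act and the 2008-02-13 discovery.
The untolled deadline — 6 months after 2008-02-13 — is 2008-08-13.
Because the plaintiff's legal incapacity ran from 2008-06-03 to 2009-07-20, the deadline is extended by 412 days to 2009-09-29.

2009-09-29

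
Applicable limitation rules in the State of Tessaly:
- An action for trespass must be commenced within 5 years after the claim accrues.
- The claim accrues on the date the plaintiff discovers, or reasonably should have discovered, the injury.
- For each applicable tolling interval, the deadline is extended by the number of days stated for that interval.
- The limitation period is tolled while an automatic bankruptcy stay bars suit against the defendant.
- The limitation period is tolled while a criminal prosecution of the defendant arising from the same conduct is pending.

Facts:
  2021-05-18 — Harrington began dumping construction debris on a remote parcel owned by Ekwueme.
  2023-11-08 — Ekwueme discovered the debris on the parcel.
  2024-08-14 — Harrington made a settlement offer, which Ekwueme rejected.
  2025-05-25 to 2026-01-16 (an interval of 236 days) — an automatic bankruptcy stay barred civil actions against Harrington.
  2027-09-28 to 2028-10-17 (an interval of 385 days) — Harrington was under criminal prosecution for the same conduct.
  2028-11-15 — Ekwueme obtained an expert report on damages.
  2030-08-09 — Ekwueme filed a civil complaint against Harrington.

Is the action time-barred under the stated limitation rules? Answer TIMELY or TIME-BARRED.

The claim did not accrue until Ekwueme discovered the injury on 2023-11-08; the 2021-05-18 act date does not start the clock under the stated rule.
5 years from 2023-11-08 is 2028-11-08.
The period was tolled for 236 days by the automatic bankruptcy stay (2025-05-25 to 2026-01-16), pushing the deadline to 2029-07-02.
Because the pending criminal prosecution ran from 2027-09-28 to 2028-10-17, the deadline is extended by 385 days to 2030-07-22.
None of the other events listed affects the running of the period under the stated rules.
Filing on 2030-08-09 missed the 2030-07-22 deadline — the action is time-barred.

TIME-BARRED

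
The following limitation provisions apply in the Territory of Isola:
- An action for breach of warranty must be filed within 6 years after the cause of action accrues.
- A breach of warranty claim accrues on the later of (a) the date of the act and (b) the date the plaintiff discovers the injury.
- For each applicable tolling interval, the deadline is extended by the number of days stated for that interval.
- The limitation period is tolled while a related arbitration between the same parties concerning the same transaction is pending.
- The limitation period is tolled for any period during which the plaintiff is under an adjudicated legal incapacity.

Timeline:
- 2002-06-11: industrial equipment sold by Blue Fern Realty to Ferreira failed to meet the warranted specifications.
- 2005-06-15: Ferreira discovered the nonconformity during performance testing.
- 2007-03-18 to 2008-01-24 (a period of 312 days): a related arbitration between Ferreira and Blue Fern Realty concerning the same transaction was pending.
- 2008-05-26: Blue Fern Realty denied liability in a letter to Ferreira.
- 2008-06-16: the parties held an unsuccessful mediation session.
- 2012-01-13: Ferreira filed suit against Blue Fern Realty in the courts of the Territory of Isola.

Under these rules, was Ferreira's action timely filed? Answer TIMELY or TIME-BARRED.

TIMELY

Taking the later of the act (2002-06-11) and discovery (2005-06-15), the claim accrued on 2005-06-15.
6 years from 2005-06-15 is 2011-06-15.
The pending related arbitration from 2007-03-18 to 2008-01-24 tolled the period for 312 days, extending the deadline to 2012-04-22.
None of the other events listed affects the running of the period under the stated rules.
The 2012-01-13 filing precedes the 2012-04-22 deadline; the claim is timely.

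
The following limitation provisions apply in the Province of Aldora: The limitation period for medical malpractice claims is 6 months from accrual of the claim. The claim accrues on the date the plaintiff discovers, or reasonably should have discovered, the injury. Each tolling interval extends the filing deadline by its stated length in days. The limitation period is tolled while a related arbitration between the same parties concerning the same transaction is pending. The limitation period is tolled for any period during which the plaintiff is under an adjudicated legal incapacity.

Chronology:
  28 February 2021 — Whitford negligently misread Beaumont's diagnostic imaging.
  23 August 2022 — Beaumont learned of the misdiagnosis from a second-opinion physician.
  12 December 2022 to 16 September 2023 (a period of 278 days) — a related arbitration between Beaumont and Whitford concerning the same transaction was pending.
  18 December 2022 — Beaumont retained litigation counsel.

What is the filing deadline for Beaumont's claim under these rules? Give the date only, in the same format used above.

28 November 2023

The claim did not accrue until Beaumont discovered the injury on 23 August 2022; the 28 February 2021 act date does not start the clock under the stated rule.
Adding the 6 months base period to 23 August 2022 gives a deadline of 23 February 2023, before any tolling.
The pending related arbitration from 12 December 2022 to 16 September 2023 tolled the period for 278 days, extending the deadline to 28 November 2023.
The other events in the timeline have no effect on the limitation period under the stated rules.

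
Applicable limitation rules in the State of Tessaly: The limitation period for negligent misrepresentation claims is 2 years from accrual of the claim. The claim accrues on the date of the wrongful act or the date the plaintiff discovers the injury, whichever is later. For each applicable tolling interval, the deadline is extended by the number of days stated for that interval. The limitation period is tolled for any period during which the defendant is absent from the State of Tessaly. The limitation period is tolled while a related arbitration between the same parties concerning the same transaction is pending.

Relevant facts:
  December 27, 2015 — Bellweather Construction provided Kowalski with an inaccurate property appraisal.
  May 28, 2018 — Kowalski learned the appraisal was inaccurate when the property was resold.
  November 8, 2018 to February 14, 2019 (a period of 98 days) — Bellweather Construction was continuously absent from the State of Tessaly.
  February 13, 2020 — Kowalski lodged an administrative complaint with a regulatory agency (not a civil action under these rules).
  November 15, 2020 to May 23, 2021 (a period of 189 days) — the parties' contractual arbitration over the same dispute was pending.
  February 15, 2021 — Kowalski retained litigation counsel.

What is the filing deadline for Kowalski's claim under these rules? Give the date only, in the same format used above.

September 3, 2020

The claim accrued on May 28, 2018 — the later of the December 27, 2015 act and the May 28, 2018 discovery.
2 years from May 28, 2018 is May 28, 2020.
The defendant's absence from the jurisdiction from November 8, 2018 to February 14, 2019 tolled the period for 98 days, extending the deadline to September 3, 2020.
The pending related arbitration from November 15, 2020 to May 23, 2021 began after the period had already run on September 3, 2020, so it has no tolling effect.
None of the other events listed affects the running of the period under the stated rules.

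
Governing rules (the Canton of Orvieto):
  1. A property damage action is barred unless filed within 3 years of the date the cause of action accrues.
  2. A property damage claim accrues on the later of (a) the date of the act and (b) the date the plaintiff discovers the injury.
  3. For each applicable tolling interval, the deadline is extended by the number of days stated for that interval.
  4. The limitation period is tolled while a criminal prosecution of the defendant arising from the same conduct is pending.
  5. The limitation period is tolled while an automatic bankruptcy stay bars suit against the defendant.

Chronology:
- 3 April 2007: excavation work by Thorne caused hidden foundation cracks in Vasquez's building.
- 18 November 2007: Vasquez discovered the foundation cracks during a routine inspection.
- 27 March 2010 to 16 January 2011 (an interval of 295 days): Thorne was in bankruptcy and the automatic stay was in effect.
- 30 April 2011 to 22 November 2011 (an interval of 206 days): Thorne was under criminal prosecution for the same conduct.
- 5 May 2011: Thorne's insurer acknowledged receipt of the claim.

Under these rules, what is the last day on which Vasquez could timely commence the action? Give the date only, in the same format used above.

Taking the later of the act (3 April 2007) and discovery (18 November 2007), the claim accrued on 18 November 2007.
The untolled deadline — 3 years after 18 November 2007 — is 18 November 2010.
The automatic bankruptcy stay from 27 March 2010 to 16 January 2011 tolled the period for 295 days, extending the deadline to 9 September 2011.
Because the pending criminal prosecution ran from 30 April 2011 to 22 November 2011, the deadline is extended by 206 days to 2 April 2012.
Nothing else in the chronology tolls or restarts the period.

2 April 2012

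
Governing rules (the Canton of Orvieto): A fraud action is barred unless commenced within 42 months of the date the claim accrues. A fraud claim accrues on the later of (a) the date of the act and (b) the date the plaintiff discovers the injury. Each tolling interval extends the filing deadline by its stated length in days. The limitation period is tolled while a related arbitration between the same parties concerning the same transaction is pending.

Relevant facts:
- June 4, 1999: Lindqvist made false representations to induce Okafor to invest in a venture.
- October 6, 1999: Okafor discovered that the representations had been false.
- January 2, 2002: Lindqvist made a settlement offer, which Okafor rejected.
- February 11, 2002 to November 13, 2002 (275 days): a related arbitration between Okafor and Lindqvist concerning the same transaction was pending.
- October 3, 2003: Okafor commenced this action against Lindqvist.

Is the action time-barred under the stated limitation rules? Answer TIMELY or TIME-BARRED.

TIMELY

The claim accrued on October 6, 1999 — the later of the June 4, 1999 act and the October 6, 1999 discovery.
42 months from October 6, 1999 is April 6, 2003.
The period was tolled for 275 days by the pending related arbitration (February 11, 2002 to November 13, 2002), pushing the deadline to January 6, 2004.
Nothing else in the chronology tolls or restarts the period.
The October 3, 2003 filing precedes the January 6, 2004 deadline; the claim is timely.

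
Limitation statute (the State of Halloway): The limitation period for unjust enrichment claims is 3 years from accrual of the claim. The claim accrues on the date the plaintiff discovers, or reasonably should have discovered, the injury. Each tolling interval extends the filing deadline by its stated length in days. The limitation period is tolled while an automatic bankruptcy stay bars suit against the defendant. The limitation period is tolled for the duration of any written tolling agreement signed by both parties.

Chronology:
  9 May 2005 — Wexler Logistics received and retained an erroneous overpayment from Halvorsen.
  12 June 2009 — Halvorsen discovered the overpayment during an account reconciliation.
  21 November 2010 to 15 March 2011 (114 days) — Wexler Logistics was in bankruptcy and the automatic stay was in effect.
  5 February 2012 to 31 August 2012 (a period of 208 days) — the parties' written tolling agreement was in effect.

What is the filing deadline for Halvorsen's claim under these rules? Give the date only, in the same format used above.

Under the discovery rule, the claim accrued on 12 June 2009, when Halvorsen discovered the injury — not on the 9 May 2005 date of the underlying act.
3 years from 12 June 2009 is 12 June 2012.
The automatic bankruptcy stay from 21 November 2010 to 15 March 2011 tolled the period for 114 days, extending the deadline to 4 October 2012.
Because the written tolling agreement ran from 5 February 2012 to 31 August 2012, the deadline is extended by 208 days to 30 April 2013.

30 April 2013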